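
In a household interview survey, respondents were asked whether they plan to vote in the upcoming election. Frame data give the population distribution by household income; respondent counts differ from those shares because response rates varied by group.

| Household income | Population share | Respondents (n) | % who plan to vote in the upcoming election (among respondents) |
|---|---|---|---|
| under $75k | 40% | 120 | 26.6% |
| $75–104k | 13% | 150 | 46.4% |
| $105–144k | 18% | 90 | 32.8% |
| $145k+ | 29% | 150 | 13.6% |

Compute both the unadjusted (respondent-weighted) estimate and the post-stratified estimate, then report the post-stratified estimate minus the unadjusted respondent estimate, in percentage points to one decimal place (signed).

-3.2 percentage points

Naive respondent-only estimate (weights = respondent counts):
  (120/510)×26.6 + (150/510)×46.4 + (90/510)×32.8 + (150/510)×13.6 = 29.6941%
Reweighting by population household income shares:
  0.4×26.6 + 0.13×46.4 + 0.18×32.8 + 0.29×13.6 = 26.52%
Difference = 26.52 − 29.6941 = -3.1741 pp.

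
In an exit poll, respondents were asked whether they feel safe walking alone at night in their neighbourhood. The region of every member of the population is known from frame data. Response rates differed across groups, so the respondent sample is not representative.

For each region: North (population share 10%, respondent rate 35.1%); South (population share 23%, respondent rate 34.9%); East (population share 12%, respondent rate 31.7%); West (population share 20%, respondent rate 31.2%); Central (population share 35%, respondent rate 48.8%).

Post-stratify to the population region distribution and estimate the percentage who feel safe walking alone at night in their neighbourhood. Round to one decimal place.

38.7%

Reweight to the known region distribution:
  North: 0.1 × 35.1 = 3.51
  South: 0.23 × 34.9 = 8.027
  East: 0.12 × 31.7 = 3.804
  West: 0.2 × 31.2 = 6.24
  Central: 0.35 × 48.8 = 17.08
Post-stratified estimate = 38.661 → 38.7%.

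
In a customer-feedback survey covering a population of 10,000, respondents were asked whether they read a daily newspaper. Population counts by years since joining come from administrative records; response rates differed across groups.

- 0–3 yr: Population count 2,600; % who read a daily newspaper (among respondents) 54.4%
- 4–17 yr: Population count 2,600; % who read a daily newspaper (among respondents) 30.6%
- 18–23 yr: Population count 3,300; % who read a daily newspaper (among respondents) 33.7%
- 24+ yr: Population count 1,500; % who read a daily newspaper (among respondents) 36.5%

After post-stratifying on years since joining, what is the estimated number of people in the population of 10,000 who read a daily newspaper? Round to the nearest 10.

3,870

Each cell contributes its population count × the respondent rate:
  0–3 yr: 2,600 × 54.4% = 1414.4
  4–17 yr: 2,600 × 30.6% = 795.6
  18–23 yr: 3,300 × 33.7% = 1112.1
  24+ yr: 1,500 × 36.5% = 547.5
Estimated total = 3869.6 → 3,870.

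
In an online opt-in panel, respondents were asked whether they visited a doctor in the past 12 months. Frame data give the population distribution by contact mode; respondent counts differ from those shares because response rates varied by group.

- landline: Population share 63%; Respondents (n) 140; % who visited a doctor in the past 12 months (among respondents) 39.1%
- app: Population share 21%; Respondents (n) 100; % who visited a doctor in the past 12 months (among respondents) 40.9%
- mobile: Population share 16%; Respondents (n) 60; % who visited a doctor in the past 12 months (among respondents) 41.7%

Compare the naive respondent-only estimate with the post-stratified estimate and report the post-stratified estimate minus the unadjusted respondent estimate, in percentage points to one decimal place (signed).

-0.3 percentage points

Naive respondent-only estimate (weights = respondent counts):
  (140/300)×39.1 + (100/300)×40.9 + (60/300)×41.7 = 40.22%
Reweighting by population contact mode shares:
  0.63×39.1 + 0.21×40.9 + 0.16×41.7 = 39.894%
Difference = 39.894 − 40.22 = -0.326 pp.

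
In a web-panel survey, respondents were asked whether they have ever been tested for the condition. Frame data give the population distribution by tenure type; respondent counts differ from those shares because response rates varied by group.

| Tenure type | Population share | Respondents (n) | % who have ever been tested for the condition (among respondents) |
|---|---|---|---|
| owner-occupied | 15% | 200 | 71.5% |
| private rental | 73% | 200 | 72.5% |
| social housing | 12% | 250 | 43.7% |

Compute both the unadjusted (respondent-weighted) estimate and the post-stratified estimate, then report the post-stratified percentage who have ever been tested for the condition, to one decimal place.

68.9%

Unadjusted (pooled respondent) estimate weights by respondent counts:
  (200/650)×71.5 + (200/650)×72.5 + (250/650)×43.7 = 61.1154%
Post-stratifying to population shares instead:
  0.15×71.5 + 0.73×72.5 + 0.12×43.7 = 68.894%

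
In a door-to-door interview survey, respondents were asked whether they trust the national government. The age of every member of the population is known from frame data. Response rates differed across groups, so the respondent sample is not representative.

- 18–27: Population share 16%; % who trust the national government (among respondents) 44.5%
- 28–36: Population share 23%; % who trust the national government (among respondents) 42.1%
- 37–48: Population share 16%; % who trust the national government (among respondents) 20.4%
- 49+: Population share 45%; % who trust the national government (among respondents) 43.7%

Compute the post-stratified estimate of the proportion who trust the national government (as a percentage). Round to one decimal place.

Reweight to the known age distribution:
  18–27: 0.16 × 44.5 = 7.12
  28–36: 0.23 × 42.1 = 9.683
  37–48: 0.16 × 20.4 = 3.264
  49+: 0.45 × 43.7 = 19.665
Post-stratified estimate = 39.732 → 39.7%.

39.7%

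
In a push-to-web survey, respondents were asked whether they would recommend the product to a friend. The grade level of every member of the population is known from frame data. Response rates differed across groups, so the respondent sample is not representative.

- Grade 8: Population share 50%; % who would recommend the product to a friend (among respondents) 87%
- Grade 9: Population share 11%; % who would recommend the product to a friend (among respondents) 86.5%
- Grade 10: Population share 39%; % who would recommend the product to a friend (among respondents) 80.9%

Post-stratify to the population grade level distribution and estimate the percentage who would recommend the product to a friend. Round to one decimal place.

Weight each group's respondent value by its population share:
  Grade 8: 0.5 × 87 = 43.5
  Grade 9: 0.11 × 86.5 = 9.515
  Grade 10: 0.39 × 80.9 = 31.551
Post-stratified estimate = 84.566 → 84.6%.

84.6%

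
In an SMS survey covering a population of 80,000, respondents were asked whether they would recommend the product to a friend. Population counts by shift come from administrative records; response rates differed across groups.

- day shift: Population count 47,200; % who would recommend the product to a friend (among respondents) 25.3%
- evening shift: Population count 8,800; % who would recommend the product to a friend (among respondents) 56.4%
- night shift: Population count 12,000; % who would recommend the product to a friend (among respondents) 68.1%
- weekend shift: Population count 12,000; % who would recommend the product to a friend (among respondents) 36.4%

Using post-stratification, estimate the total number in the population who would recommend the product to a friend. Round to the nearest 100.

Estimated count per cell = population count × respondent percentage:
  day shift: 47,200 × 25.3% = 11941.6
  evening shift: 8,800 × 56.4% = 4963.2
  night shift: 12,000 × 68.1% = 8172
  weekend shift: 12,000 × 36.4% = 4368
Estimated total = 29444.8 → 29,400.

29,400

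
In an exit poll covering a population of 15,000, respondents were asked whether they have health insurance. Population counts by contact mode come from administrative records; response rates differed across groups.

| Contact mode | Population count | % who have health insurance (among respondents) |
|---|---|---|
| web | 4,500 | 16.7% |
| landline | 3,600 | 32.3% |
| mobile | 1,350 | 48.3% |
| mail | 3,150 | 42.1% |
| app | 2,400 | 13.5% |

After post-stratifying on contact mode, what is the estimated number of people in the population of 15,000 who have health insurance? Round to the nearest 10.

4,220

Estimated count per cell = population count × respondent percentage:
  web: 4,500 × 16.7% = 751.5
  landline: 3,600 × 32.3% = 1162.8
  mobile: 1,350 × 48.3% = 652.05
  mail: 3,150 × 42.1% = 1326.15
  app: 2,400 × 13.5% = 324
Estimated total = 4216.5 → 4,220.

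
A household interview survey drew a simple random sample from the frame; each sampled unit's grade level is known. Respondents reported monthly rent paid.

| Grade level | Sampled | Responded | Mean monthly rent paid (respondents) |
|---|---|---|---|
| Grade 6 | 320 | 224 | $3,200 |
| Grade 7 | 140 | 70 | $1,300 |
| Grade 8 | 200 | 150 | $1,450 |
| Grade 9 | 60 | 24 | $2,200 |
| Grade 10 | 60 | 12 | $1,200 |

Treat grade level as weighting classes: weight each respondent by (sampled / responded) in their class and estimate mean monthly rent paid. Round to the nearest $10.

Response rates by class: Grade 6 224/320 = 70%, Grade 7 70/140 = 50%, Grade 8 150/200 = 75%, Grade 9 24/60 = 40%, Grade 10 12/60 = 20%.
Inverse-response-rate weighting restores each class to its sampled count, so class totals weight by n_sampled:
  Grade 6: 320 × 3200 = 1,024,000
  Grade 7: 140 × 1300 = 182,000
  Grade 8: 200 × 1450 = 290,000
  Grade 9: 60 × 2200 = 132,000
  Grade 10: 60 × 1200 = 72,000
Adjusted estimate = 1,700,000 / 780 = 2179.49 → $2,180.

$2,180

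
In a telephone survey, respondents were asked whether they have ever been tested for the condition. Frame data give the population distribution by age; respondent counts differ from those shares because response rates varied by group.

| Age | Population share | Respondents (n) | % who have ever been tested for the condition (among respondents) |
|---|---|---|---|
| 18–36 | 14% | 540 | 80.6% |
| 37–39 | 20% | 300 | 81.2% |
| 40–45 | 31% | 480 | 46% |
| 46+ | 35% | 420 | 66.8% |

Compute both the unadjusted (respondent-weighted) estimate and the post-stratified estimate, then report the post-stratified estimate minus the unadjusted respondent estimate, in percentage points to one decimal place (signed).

Unadjusted (pooled respondent) estimate weights by respondent counts:
  (540/1740)×80.6 + (300/1740)×81.2 + (480/1740)×46 + (420/1740)×66.8 = 67.8276%
Post-stratifying to population shares instead:
  0.14×80.6 + 0.2×81.2 + 0.31×46 + 0.35×66.8 = 65.164%
Difference = 65.164 − 67.8276 = -2.6636 pp.

-2.7 percentage points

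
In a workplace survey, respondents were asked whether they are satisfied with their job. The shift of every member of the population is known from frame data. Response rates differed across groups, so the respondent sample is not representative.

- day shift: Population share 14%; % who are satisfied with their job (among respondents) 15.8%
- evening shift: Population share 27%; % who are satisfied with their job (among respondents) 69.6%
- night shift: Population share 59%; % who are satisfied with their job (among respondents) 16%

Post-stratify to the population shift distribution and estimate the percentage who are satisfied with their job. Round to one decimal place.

30.4%

Each cell contributes population-share × respondent value:
  day shift: 0.14 × 15.8 = 2.212
  evening shift: 0.27 × 69.6 = 18.792
  night shift: 0.59 × 16 = 9.44
Post-stratified estimate = 30.444 → 30.4%.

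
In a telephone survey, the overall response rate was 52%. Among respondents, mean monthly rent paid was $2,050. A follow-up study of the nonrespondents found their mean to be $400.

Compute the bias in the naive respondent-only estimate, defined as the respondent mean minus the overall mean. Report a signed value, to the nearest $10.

+$790

Nonresponse fraction = 1 − 0.52 = 0.48.
Bias = (nonresponse fraction) × (respondent mean − nonrespondent mean)
     = 0.48 × (2050 − 400) = 0.48 × 1650 = 792.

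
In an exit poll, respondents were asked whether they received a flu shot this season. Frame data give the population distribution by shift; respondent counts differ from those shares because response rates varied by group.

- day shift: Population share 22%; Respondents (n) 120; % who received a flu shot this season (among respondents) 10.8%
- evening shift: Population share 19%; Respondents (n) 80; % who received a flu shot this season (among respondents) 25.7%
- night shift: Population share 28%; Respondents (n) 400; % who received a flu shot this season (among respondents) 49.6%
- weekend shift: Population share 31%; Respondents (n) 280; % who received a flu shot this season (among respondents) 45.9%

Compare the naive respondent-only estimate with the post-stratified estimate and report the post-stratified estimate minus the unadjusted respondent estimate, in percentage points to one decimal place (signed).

Naive respondent-only estimate (weights = respondent counts):
  (120/880)×10.8 + (80/880)×25.7 + (400/880)×49.6 + (280/880)×45.9 = 40.9591%
Post-stratifying to population shares instead:
  0.22×10.8 + 0.19×25.7 + 0.28×49.6 + 0.31×45.9 = 35.376%
Difference = 35.376 − 40.9591 = -5.5831 pp.

-5.6 percentage points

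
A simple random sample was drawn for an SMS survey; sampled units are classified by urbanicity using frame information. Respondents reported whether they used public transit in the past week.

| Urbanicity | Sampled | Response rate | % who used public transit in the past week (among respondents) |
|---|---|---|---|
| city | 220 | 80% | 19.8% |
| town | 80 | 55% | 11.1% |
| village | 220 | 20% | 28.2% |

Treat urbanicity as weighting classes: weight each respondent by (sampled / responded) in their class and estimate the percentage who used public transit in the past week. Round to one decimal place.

22.0%

Weighting each respondent by the inverse class response rate inflates each class back to its sampled size, so the class weight is n_sampled:
  city: 220 × 19.8 = 4356
  town: 80 × 11.1 = 888
  village: 220 × 28.2 = 6204
Adjusted estimate = 11,448 / 520 = 22.0154 → 22.0%.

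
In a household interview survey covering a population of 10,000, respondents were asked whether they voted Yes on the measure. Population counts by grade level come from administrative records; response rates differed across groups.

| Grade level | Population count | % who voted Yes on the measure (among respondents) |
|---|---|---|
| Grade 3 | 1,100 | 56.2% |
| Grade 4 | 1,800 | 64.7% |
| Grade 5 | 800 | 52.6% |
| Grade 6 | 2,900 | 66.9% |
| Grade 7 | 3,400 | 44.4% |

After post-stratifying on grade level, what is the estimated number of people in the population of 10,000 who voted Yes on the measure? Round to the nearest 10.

5,650

Estimated count per cell = population count × respondent percentage:
  Grade 3: 1,100 × 56.2% = 618.2
  Grade 4: 1,800 × 64.7% = 1164.6
  Grade 5: 800 × 52.6% = 420.8
  Grade 6: 2,900 × 66.9% = 1940.1
  Grade 7: 3,400 × 44.4% = 1509.6
Estimated total = 5653.3 → 5,650.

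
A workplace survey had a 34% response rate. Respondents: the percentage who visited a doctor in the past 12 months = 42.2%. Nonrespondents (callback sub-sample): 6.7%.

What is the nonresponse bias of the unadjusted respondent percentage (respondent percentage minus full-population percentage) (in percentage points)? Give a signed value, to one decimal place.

+23.4 percentage points

Nonresponse fraction = 1 − 0.34 = 0.66.
Bias = (nonresponse fraction) × (respondent percentage − nonrespondent percentage)
     = 0.66 × (42.2 − 6.7) = 0.66 × 35.5 = 23.43.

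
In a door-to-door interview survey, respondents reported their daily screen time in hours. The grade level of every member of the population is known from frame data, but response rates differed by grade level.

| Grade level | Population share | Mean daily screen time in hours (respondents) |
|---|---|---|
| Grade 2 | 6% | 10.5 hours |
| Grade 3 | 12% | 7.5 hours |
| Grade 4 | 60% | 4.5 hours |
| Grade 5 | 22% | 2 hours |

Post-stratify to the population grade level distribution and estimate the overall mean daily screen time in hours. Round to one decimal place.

Each cell contributes population-share × respondent value:
  Grade 2: 0.06 × 10.5 = 0.63
  Grade 3: 0.12 × 7.5 = 0.9
  Grade 4: 0.6 × 4.5 = 2.7
  Grade 5: 0.22 × 2 = 0.44
Post-stratified estimate = 4.67 → 4.7.

4.7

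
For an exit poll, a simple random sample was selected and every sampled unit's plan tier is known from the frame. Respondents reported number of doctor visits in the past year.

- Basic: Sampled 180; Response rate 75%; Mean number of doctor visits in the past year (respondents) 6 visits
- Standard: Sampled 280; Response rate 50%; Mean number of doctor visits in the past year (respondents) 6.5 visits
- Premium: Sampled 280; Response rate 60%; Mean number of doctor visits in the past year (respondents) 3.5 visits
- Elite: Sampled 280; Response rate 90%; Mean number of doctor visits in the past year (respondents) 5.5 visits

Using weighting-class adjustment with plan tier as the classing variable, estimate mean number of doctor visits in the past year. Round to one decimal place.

Weighting each respondent by the inverse class response rate inflates each class back to its sampled size, so the class weight is n_sampled:
  Basic: 180 × 6 = 1080
  Standard: 280 × 6.5 = 1820
  Premium: 280 × 3.5 = 980
  Elite: 280 × 5.5 = 1540
Adjusted estimate = 5420 / 1,020 = 5.31372 → 5.3.

5.3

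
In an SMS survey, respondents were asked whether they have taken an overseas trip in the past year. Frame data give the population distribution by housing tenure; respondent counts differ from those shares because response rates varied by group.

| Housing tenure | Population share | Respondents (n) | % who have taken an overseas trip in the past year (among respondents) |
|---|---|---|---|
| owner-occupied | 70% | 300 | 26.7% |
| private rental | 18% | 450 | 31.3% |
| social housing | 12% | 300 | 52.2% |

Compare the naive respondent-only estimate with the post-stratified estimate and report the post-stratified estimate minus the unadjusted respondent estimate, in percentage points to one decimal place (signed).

Unadjusted (pooled respondent) estimate weights by respondent counts:
  (300/1050)×26.7 + (450/1050)×31.3 + (300/1050)×52.2 = 35.9571%
Reweighting by population housing tenure shares:
  0.7×26.7 + 0.18×31.3 + 0.12×52.2 = 30.588%
Difference = 30.588 − 35.9571 = -5.3691 pp.

-5.4 percentage points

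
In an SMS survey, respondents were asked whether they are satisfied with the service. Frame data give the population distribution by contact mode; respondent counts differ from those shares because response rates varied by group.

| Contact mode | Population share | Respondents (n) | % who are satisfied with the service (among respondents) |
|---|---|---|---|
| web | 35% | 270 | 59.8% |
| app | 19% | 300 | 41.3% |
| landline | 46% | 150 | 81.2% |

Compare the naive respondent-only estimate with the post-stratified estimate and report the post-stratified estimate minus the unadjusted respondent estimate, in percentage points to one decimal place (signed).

Naive respondent-only estimate (weights = respondent counts):
  (270/720)×59.8 + (300/720)×41.3 + (150/720)×81.2 = 56.55%
Post-stratified estimate weights by population shares:
  0.35×59.8 + 0.19×41.3 + 0.46×81.2 = 66.129%
Difference = 66.129 − 56.55 = 9.579 pp.

+9.6 percentage points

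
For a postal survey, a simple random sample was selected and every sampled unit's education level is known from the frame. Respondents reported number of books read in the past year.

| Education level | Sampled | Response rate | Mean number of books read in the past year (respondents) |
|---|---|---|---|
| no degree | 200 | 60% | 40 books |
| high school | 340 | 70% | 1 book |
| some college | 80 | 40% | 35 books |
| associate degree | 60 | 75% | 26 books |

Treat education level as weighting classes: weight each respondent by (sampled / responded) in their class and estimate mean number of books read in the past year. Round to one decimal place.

Weighting each respondent by the inverse class response rate inflates each class back to its sampled size, so the class weight is n_sampled:
  no degree: 200 × 40 = 8000
  high school: 340 × 1 = 340
  some college: 80 × 35 = 2800
  associate degree: 60 × 26 = 1560
Adjusted estimate = 12,700 / 680 = 18.6765 → 18.7.

18.7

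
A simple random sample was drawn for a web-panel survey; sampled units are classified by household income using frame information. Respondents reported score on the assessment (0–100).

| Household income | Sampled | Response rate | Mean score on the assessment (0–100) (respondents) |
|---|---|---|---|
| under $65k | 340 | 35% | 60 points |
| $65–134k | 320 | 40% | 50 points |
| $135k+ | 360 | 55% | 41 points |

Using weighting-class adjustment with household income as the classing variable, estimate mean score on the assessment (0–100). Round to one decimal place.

50.2

Each respondent's weight = sampled/responded in their class; summing within a class gives n_sampled, so:
  under $65k: 340 × 60 = 20,400
  $65–134k: 320 × 50 = 16,000
  $135k+: 360 × 41 = 14,760
Adjusted estimate = 51,160 / 1,020 = 50.1569 → 50.2.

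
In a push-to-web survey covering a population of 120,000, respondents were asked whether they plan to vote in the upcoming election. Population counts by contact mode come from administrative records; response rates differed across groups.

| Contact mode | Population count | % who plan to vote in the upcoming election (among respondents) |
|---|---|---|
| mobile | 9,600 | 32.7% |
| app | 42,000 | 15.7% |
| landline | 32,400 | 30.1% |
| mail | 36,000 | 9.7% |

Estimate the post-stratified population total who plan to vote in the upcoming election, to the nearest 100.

Each cell contributes its population count × the respondent rate:
  mobile: 9,600 × 32.7% = 3139.2
  app: 42,000 × 15.7% = 6594
  landline: 32,400 × 30.1% = 9752.4
  mail: 36,000 × 9.7% = 3492
Estimated total = 22977.6 → 23,000.

23,000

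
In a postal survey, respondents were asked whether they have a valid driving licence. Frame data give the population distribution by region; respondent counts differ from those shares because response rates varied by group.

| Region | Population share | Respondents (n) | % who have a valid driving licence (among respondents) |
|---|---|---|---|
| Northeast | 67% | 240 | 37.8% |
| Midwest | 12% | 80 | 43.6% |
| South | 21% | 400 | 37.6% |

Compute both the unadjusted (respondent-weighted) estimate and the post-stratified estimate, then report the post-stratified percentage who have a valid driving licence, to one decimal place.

Without adjustment, the pooled respondent share is:
  (240/720)×37.8 + (80/720)×43.6 + (400/720)×37.6 = 38.3333%
Post-stratified estimate weights by population shares:
  0.67×37.8 + 0.12×43.6 + 0.21×37.6 = 38.454%

38.5%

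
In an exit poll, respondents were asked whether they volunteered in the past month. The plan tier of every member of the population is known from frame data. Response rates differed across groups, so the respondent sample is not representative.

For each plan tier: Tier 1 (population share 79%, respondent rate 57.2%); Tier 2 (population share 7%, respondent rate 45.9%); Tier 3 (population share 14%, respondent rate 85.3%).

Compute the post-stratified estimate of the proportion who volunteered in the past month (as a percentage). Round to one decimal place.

Each cell contributes population-share × respondent value:
  Tier 1: 0.79 × 57.2 = 45.188
  Tier 2: 0.07 × 45.9 = 3.213
  Tier 3: 0.14 × 85.3 = 11.942
Post-stratified estimate = 60.343 → 60.3%.

60.3%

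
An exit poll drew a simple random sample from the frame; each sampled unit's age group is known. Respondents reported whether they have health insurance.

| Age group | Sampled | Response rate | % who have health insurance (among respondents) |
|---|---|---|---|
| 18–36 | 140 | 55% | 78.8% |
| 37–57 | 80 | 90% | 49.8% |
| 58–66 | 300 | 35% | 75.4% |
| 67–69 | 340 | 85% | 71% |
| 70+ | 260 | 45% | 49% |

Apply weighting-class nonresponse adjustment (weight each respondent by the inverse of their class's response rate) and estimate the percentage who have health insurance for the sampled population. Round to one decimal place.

66.5%

With weight = n_sampled/n_responded per class, the weighted class total is n_sampled:
  18–36: 140 × 78.8 = 11,032
  37–57: 80 × 49.8 = 3984
  58–66: 300 × 75.4 = 22,620
  67–69: 340 × 71 = 24,140
  70+: 260 × 49 = 12,740
Adjusted estimate = 74,516 / 1,120 = 66.5321 → 66.5%.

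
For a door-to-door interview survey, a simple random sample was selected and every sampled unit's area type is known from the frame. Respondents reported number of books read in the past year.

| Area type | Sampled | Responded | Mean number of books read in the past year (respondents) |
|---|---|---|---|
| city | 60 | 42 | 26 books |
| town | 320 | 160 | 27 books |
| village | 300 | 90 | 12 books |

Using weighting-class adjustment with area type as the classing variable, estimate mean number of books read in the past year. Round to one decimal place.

20.3

Class response rates: city 42/60 = 70%, town 160/320 = 50%, village 90/300 = 30%.
Each respondent's weight = sampled/responded in their class; summing within a class gives n_sampled, so:
  city: 60 × 26 = 1560
  town: 320 × 27 = 8640
  village: 300 × 12 = 3600
Adjusted estimate = 13,800 / 680 = 20.2941 → 20.3.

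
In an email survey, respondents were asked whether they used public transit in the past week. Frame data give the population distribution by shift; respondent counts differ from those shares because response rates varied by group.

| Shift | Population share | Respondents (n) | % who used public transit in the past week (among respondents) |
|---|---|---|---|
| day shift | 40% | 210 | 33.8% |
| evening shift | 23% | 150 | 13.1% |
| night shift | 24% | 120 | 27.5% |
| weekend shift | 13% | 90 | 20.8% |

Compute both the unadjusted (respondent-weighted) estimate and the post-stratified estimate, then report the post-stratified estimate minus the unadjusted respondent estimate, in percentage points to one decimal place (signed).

Unadjusted (pooled respondent) estimate weights by respondent counts:
  (210/570)×33.8 + (150/570)×13.1 + (120/570)×27.5 + (90/570)×20.8 = 24.9737%
Post-stratified estimate weights by population shares:
  0.4×33.8 + 0.23×13.1 + 0.24×27.5 + 0.13×20.8 = 25.837%
Difference = 25.837 − 24.9737 = 0.8633 pp.

+0.9 percentage points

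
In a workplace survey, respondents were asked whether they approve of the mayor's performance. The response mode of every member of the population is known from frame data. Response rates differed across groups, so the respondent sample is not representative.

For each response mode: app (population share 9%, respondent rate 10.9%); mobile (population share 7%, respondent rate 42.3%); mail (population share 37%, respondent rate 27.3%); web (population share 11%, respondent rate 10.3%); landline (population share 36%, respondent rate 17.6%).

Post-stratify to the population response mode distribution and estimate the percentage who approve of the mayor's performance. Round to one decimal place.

21.5%

Each cell contributes population-share × respondent value:
  app: 0.09 × 10.9 = 0.981
  mobile: 0.07 × 42.3 = 2.961
  mail: 0.37 × 27.3 = 10.101
  web: 0.11 × 10.3 = 1.133
  landline: 0.36 × 17.6 = 6.336
Post-stratified estimate = 21.512 → 21.5%.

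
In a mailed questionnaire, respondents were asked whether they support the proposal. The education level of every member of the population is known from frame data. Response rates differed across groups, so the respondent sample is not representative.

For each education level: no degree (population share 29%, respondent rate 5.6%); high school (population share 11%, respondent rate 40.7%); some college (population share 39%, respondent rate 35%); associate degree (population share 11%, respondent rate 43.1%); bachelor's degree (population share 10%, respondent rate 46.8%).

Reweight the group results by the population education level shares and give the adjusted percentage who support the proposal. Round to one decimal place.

Reweight to the known education level distribution:
  no degree: 0.29 × 5.6 = 1.624
  high school: 0.11 × 40.7 = 4.477
  some college: 0.39 × 35 = 13.65
  associate degree: 0.11 × 43.1 = 4.741
  bachelor's degree: 0.1 × 46.8 = 4.68
Post-stratified estimate = 29.172 → 29.2%.

29.2%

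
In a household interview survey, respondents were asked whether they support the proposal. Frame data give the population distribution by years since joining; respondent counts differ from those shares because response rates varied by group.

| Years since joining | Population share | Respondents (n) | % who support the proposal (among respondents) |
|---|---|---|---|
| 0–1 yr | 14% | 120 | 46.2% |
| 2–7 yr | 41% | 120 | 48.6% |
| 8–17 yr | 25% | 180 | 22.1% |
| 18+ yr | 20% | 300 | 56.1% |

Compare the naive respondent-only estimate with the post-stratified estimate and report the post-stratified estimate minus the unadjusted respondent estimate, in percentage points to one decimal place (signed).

-1.6 percentage points

Unadjusted (pooled respondent) estimate weights by respondent counts:
  (120/720)×46.2 + (120/720)×48.6 + (180/720)×22.1 + (300/720)×56.1 = 44.7%
Post-stratifying to population shares instead:
  0.14×46.2 + 0.41×48.6 + 0.25×22.1 + 0.2×56.1 = 43.139%
Difference = 43.139 − 44.7 = -1.561 pp.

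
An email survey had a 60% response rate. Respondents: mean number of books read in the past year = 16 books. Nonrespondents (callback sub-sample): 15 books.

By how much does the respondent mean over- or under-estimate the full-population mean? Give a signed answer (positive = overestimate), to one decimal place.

+0.4

Nonresponse fraction = 1 − 0.6 = 0.4.
Bias = (nonresponse fraction) × (respondent mean − nonrespondent mean)
     = 0.4 × (16 − 15) = 0.4 × 1 = 0.4.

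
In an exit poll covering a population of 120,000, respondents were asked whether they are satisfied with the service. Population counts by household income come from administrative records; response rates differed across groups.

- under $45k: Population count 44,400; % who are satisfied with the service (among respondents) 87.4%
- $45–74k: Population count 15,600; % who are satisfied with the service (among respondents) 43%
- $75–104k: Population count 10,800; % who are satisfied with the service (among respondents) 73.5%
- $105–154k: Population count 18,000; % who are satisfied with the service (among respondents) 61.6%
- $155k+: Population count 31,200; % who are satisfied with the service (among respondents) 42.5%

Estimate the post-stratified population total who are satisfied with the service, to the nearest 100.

77,800

Apply each group's respondent rate to its population count:
  under $45k: 44,400 × 87.4% = 38805.6
  $45–74k: 15,600 × 43% = 6708
  $75–104k: 10,800 × 73.5% = 7938
  $105–154k: 18,000 × 61.6% = 11,088
  $155k+: 31,200 × 42.5% = 13,260
Estimated total = 77799.6 → 77,800.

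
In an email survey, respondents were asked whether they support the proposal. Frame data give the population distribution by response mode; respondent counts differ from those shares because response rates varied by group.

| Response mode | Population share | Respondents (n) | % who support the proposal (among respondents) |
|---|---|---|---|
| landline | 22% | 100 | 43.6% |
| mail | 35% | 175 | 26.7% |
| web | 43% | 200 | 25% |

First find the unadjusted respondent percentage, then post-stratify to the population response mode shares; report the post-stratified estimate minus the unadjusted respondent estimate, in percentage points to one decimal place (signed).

+0.1 percentage points

Naive respondent-only estimate (weights = respondent counts):
  (100/475)×43.6 + (175/475)×26.7 + (200/475)×25 = 29.5421%
Post-stratified estimate weights by population shares:
  0.22×43.6 + 0.35×26.7 + 0.43×25 = 29.687%
Difference = 29.687 − 29.5421 = 0.1449 pp.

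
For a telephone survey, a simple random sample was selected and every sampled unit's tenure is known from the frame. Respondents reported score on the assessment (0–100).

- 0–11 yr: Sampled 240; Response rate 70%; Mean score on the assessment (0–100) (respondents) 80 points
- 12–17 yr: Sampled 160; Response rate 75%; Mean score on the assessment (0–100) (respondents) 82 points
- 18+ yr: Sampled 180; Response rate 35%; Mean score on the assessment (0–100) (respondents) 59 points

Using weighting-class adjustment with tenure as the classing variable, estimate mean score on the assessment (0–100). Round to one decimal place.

With weight = n_sampled/n_responded per class, the weighted class total is n_sampled:
  0–11 yr: 240 × 80 = 19,200
  12–17 yr: 160 × 82 = 13,120
  18+ yr: 180 × 59 = 10,620
Adjusted estimate = 42,940 / 580 = 74.0345 → 74.0.

74.0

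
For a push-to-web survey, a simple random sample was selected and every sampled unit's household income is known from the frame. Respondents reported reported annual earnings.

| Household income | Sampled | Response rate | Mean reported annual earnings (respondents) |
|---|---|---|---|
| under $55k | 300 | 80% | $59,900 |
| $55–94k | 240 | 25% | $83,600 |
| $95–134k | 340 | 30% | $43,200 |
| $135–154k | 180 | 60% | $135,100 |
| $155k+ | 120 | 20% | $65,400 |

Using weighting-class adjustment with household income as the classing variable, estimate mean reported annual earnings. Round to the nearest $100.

Each respondent's weight = sampled/responded in their class; summing within a class gives n_sampled, so:
  under $55k: 300 × 59,900 = 17,970,000
  $55–94k: 240 × 83,600 = 20,064,000
  $95–134k: 340 × 43,200 = 14,688,000
  $135–154k: 180 × 135,100 = 24,318,000
  $155k+: 120 × 65,400 = 7,848,000
Adjusted estimate = 84,888,000 / 1,180 = 71939 → $71,900.

$71,900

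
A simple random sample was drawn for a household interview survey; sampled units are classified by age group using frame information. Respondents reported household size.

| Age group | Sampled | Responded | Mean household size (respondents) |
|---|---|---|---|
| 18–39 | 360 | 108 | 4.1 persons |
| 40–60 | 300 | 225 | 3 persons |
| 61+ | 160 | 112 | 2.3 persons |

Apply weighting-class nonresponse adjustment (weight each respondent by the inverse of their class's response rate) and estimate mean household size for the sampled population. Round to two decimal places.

3.35

Class response rates: 18–39 108/360 = 30%, 40–60 225/300 = 75%, 61+ 112/160 = 70%.
Weighting each respondent by the inverse class response rate inflates each class back to its sampled size, so the class weight is n_sampled:
  18–39: 360 × 4.1 = 1476
  40–60: 300 × 3 = 900
  61+: 160 × 2.3 = 368
Adjusted estimate = 2744 / 820 = 3.34634 → 3.35.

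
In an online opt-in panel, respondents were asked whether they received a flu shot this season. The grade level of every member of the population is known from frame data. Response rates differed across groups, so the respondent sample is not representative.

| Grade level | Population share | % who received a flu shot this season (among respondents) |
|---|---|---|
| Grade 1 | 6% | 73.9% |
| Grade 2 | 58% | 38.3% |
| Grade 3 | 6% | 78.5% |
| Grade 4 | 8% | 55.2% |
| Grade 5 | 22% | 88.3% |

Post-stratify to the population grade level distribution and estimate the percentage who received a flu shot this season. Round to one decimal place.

55.2%

Reweight to the known grade level distribution:
  Grade 1: 0.06 × 73.9 = 4.434
  Grade 2: 0.58 × 38.3 = 22.214
  Grade 3: 0.06 × 78.5 = 4.71
  Grade 4: 0.08 × 55.2 = 4.416
  Grade 5: 0.22 × 88.3 = 19.426
Post-stratified estimate = 55.2 → 55.2%.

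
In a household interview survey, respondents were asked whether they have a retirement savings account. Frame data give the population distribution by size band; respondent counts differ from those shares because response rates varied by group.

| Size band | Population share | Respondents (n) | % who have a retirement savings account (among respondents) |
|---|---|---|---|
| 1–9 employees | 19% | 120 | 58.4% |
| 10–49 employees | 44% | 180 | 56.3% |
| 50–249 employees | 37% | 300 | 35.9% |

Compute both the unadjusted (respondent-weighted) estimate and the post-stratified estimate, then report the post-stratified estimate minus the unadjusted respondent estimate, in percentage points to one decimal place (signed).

Naive respondent-only estimate (weights = respondent counts):
  (120/600)×58.4 + (180/600)×56.3 + (300/600)×35.9 = 46.52%
Reweighting by population size band shares:
  0.19×58.4 + 0.44×56.3 + 0.37×35.9 = 49.151%
Difference = 49.151 − 46.52 = 2.631 pp.

+2.6 percentage points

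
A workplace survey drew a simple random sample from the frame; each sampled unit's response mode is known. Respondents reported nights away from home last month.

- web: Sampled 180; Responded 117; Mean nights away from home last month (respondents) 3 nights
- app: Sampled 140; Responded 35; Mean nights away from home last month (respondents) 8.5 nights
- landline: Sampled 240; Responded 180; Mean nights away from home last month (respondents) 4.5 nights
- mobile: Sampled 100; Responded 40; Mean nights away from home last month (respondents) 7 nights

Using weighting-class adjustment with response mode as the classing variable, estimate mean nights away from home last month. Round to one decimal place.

Class response rates: web 117/180 = 65%, app 35/140 = 25%, landline 180/240 = 75%, mobile 40/100 = 40%.
Inverse-response-rate weighting restores each class to its sampled count, so class totals weight by n_sampled:
  web: 180 × 3 = 540
  app: 140 × 8.5 = 1190
  landline: 240 × 4.5 = 1080
  mobile: 100 × 7 = 700
Adjusted estimate = 3510 / 660 = 5.31818 → 5.3.

5.3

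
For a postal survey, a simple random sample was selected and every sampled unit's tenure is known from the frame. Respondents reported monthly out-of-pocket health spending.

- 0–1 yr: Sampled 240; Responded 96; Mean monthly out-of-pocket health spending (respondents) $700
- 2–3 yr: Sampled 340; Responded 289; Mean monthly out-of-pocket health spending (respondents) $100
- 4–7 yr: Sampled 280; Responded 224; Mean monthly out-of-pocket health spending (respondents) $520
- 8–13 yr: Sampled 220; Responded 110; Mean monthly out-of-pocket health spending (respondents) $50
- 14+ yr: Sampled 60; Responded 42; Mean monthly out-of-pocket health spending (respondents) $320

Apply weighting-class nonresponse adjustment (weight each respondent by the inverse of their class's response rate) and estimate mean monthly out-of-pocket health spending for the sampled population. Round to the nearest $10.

Class response rates: 0–1 yr 96/240 = 40%, 2–3 yr 289/340 = 85%, 4–7 yr 224/280 = 80%, 8–13 yr 110/220 = 50%, 14+ yr 42/60 = 70%.
Inverse-response-rate weighting restores each class to its sampled count, so class totals weight by n_sampled:
  0–1 yr: 240 × 700 = 168,000
  2–3 yr: 340 × 100 = 34,000
  4–7 yr: 280 × 520 = 145,600
  8–13 yr: 220 × 50 = 11,000
  14+ yr: 60 × 320 = 19,200
Adjusted estimate = 377,800 / 1,140 = 331.404 → $330.

$330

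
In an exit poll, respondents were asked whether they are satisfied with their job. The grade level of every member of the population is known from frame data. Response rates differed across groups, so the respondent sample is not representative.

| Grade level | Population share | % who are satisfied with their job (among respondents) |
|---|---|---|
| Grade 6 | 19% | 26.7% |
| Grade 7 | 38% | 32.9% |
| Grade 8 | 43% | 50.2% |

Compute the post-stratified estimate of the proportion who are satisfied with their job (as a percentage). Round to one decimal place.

Each cell contributes population-share × respondent value:
  Grade 6: 0.19 × 26.7 = 5.073
  Grade 7: 0.38 × 32.9 = 12.502
  Grade 8: 0.43 × 50.2 = 21.586
Post-stratified estimate = 39.161 → 39.2%.

39.2%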